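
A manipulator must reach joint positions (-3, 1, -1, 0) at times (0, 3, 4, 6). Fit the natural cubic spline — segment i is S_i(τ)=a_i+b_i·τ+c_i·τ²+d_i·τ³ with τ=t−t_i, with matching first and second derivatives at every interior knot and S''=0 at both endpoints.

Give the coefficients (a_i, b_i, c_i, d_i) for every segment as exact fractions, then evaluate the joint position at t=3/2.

  seg 0: a=-3 b=781/282 c=0 d=-15/94
  seg 1: a=1 b=-217/141 c=-135/94 d=275/282
  seg 2: a=-1 b=-419/282 c=70/47 d=-35/141
S(3/2) = 463/752

Δ: Δ0=4/3, Δ1=-2, Δ2=1/2
row 1: diag=8, rhs=-20; c'=1/8, d'=-5/2
row 2: denom=6−1·1/8=47/8; d'=(15−1·-5/2)/(47/8)=140/47
back: M2=140/47
back: M1=-5/2−1/8·140/47=-135/47
M: M0=0, M1=-135/47, M2=140/47, M3=0
seg 0: a=-3, c=M0/2=0, d=(M1−M0)/(6·3)=-15/94, b=Δ0−h0·(2M0+M1)/6=781/282
seg 1: a=1, c=M1/2=-135/94, d=(M2−M1)/(6·1)=275/282, b=Δ1−h1·(2M1+M2)/6=-217/141
seg 2: a=-1, c=M2/2=70/47, d=(M3−M2)/(6·2)=-35/141, b=Δ2−h2·(2M2+M3)/6=-419/282
t_q=3/2 → seg 0, τ=3/2; S=-3+781/282·τ+0·τ²+-15/94·τ³=463/752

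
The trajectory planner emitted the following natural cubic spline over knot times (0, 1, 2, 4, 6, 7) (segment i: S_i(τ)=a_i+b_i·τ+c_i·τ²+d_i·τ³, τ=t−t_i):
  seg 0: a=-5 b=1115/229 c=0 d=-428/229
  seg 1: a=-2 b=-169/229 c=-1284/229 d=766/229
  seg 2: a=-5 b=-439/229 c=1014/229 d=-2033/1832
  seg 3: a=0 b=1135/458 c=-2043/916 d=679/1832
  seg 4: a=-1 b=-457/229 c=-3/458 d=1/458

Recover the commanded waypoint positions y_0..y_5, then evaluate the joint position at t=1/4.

y_0 = S_0(0) = a_0 = -5
y_1 = S_1(0) = a_1 = -2
y_2 = S_2(0) = a_2 = -5
y_3 = S_3(0) = a_3 = 0
y_4 = S_4(0) = a_4 = -1
y_5 = S_4(1) = -3
t_q=1/4 is in segment 0 (τ=1/4); S_0(τ)=-13967/3664

y_0=-5 y_1=-2 y_2=-5 y_3=0 y_4=-1 y_5=-3
S(1/4) = -13967/3664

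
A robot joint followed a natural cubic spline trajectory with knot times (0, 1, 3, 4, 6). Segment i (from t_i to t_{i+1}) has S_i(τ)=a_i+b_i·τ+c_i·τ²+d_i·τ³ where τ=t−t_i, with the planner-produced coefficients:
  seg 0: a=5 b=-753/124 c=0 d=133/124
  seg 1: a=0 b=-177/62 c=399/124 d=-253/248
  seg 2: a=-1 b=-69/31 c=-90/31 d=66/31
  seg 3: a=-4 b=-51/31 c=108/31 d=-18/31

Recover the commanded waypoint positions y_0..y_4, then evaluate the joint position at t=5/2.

y_0=5 y_1=0 y_2=-1 y_3=-4 y_4=2
S(5/2) = -963/1984

y_0 = S_0(0) = a_0 = 5
y_1 = S_1(0) = a_1 = 0
y_2 = S_2(0) = a_2 = -1
y_3 = S_3(0) = a_3 = -4
y_4 = S_3(2) = 2
t_q=5/2 is in segment 1 (τ=3/2); S_1(τ)=-963/1984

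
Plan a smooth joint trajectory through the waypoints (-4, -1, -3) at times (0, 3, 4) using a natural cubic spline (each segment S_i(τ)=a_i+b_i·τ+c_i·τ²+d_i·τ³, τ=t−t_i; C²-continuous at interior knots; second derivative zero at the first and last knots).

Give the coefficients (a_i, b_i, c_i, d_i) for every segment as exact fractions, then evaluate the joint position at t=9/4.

Δ: Δ0=1, Δ1=-2
row 1: diag=8, rhs=-18; c'=1/8, d'=-9/4
back: M1=-9/4
M: M0=0, M1=-9/4, M2=0
seg 0: a=-4, c=M0/2=0, d=(M1−M0)/(6·3)=-1/8, b=Δ0−h0·(2M0+M1)/6=17/8
seg 1: a=-1, c=M1/2=-9/8, d=(M2−M1)/(6·1)=3/8, b=Δ1−h1·(2M1+M2)/6=-5/4
t_q=9/4 → seg 0, τ=9/4; S=-4+17/8·τ+0·τ²+-1/8·τ³=-329/512

  seg 0: a=-4 b=17/8 c=0 d=-1/8
  seg 1: a=-1 b=-5/4 c=-9/8 d=3/8
S(9/4) = -329/512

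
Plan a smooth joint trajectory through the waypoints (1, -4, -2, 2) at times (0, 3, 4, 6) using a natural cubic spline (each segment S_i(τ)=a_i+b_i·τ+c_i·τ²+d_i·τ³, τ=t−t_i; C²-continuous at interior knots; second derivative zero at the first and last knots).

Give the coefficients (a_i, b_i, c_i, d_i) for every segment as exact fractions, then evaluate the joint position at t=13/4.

Δ: Δ0=-5/3, Δ1=2, Δ2=2
row 1: diag=8, rhs=22; c'=1/8, d'=11/4
row 2: denom=6−1·1/8=47/8; d'=(0−1·11/4)/(47/8)=-22/47
back: M2=-22/47
back: M1=11/4−1/8·-22/47=132/47
M: M0=0, M1=132/47, M2=-22/47, M3=0
seg 0: a=1, c=M0/2=0, d=(M1−M0)/(6·3)=22/141, b=Δ0−h0·(2M0+M1)/6=-433/141
seg 1: a=-4, c=M1/2=66/47, d=(M2−M1)/(6·1)=-77/141, b=Δ1−h1·(2M1+M2)/6=161/141
seg 2: a=-2, c=M2/2=-11/47, d=(M3−M2)/(6·2)=11/282, b=Δ2−h2·(2M2+M3)/6=326/141
t_q=13/4 → seg 1, τ=1/4; S=-4+161/141·τ+66/47·τ²+-77/141·τ³=-10935/3008

  seg 0: a=1 b=-433/141 c=0 d=22/141
  seg 1: a=-4 b=161/141 c=66/47 d=-77/141
  seg 2: a=-2 b=326/141 c=-11/47 d=11/282
S(13/4) = -10935/3008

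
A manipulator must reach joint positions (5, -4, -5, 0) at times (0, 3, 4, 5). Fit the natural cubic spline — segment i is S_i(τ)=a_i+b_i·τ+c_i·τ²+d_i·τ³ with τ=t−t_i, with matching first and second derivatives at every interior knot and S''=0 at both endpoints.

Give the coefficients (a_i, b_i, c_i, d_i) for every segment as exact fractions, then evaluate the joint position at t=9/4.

Δ: Δ0=-3, Δ1=-1, Δ2=5
row 1: diag=8, rhs=12; c'=1/8, d'=3/2
row 2: denom=4−1·1/8=31/8; d'=(36−1·3/2)/(31/8)=276/31
back: M2=276/31
back: M1=3/2−1/8·276/31=12/31
M: M0=0, M1=12/31, M2=276/31, M3=0
seg 0: a=5, c=M0/2=0, d=(M1−M0)/(6·3)=2/93, b=Δ0−h0·(2M0+M1)/6=-99/31
seg 1: a=-4, c=M1/2=6/31, d=(M2−M1)/(6·1)=44/31, b=Δ1−h1·(2M1+M2)/6=-81/31
seg 2: a=-5, c=M2/2=138/31, d=(M3−M2)/(6·1)=-46/31, b=Δ2−h2·(2M2+M3)/6=63/31
t_q=9/4 → seg 0, τ=9/4; S=5+-99/31·τ+0·τ²+2/93·τ³=-1925/992

  seg 0: a=5 b=-99/31 c=0 d=2/93
  seg 1: a=-4 b=-81/31 c=6/31 d=44/31
  seg 2: a=-5 b=63/31 c=138/31 d=-46/31
S(9/4) = -1925/992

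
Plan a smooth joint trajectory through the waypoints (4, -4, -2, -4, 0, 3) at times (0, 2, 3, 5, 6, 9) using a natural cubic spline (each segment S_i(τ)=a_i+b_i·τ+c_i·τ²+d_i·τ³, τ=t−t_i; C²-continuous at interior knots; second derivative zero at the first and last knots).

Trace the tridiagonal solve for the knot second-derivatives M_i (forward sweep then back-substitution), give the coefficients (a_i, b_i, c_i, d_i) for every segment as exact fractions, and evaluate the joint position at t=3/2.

Δ: Δ0=-4, Δ1=2, Δ2=-1, Δ3=4, Δ4=1
row 1: diag=6, rhs=36; c'=1/6, d'=6
row 2: denom=6−1·1/6=35/6; d'=(-18−1·6)/(35/6)=-144/35
row 3: denom=6−2·12/35=186/35; d'=(30−2·-144/35)/(186/35)=223/31
row 4: denom=8−1·35/186=1453/186; d'=(-18−1·223/31)/(1453/186)=-4686/1453
back: M4=-4686/1453
back: M3=223/31−35/186·-4686/1453=11334/1453
back: M2=-144/35−12/35·11334/1453=-9864/1453
back: M1=6−1/6·-9864/1453=10362/1453
M: M0=0, M1=10362/1453, M2=-9864/1453, M3=11334/1453, M4=-4686/1453, M5=0
seg 0: a=4, c=M0/2=0, d=(M1−M0)/(6·2)=1727/2906, b=Δ0−h0·(2M0+M1)/6=-9266/1453
seg 1: a=-4, c=M1/2=5181/1453, d=(M2−M1)/(6·1)=-3371/1453, b=Δ1−h1·(2M1+M2)/6=1096/1453
seg 2: a=-2, c=M2/2=-4932/1453, d=(M3−M2)/(6·2)=3533/2906, b=Δ2−h2·(2M2+M3)/6=1345/1453
seg 3: a=-4, c=M3/2=5667/1453, d=(M4−M3)/(6·1)=-2670/1453, b=Δ3−h3·(2M3+M4)/6=2815/1453
seg 4: a=0, c=M4/2=-2343/1453, d=(M5−M4)/(6·3)=781/4359, b=Δ4−h4·(2M4+M5)/6=6139/1453
t_q=3/2 → seg 0, τ=3/2; S=4+-9266/1453·τ+0·τ²+1727/2906·τ³=-82763/23248

  seg 0: a=4 b=-9266/1453 c=0 d=1727/2906
  seg 1: a=-4 b=1096/1453 c=5181/1453 d=-3371/1453
  seg 2: a=-2 b=1345/1453 c=-4932/1453 d=3533/2906
  seg 3: a=-4 b=2815/1453 c=5667/1453 d=-2670/1453
  seg 4: a=0 b=6139/1453 c=-2343/1453 d=781/4359
S(3/2) = -82763/23248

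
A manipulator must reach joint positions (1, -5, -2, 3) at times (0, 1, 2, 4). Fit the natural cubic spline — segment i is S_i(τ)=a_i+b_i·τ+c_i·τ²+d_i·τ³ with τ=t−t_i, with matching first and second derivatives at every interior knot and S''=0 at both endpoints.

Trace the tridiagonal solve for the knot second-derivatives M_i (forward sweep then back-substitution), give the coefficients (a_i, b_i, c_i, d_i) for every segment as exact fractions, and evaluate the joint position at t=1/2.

Δ: Δ0=-6, Δ1=3, Δ2=5/2
row 1: diag=4, rhs=54; c'=1/4, d'=27/2
row 2: denom=6−1·1/4=23/4; d'=(-3−1·27/2)/(23/4)=-66/23
back: M2=-66/23
back: M1=27/2−1/4·-66/23=327/23
M: M0=0, M1=327/23, M2=-66/23, M3=0
seg 0: a=1, c=M0/2=0, d=(M1−M0)/(6·1)=109/46, b=Δ0−h0·(2M0+M1)/6=-385/46
seg 1: a=-5, c=M1/2=327/46, d=(M2−M1)/(6·1)=-131/46, b=Δ1−h1·(2M1+M2)/6=-29/23
seg 2: a=-2, c=M2/2=-33/23, d=(M3−M2)/(6·2)=11/46, b=Δ2−h2·(2M2+M3)/6=203/46
t_q=1/2 → seg 0, τ=1/2; S=1+-385/46·τ+0·τ²+109/46·τ³=-1063/368

  seg 0: a=1 b=-385/46 c=0 d=109/46
  seg 1: a=-5 b=-29/23 c=327/46 d=-131/46
  seg 2: a=-2 b=203/46 c=-33/23 d=11/46
S(1/2) = -1063/368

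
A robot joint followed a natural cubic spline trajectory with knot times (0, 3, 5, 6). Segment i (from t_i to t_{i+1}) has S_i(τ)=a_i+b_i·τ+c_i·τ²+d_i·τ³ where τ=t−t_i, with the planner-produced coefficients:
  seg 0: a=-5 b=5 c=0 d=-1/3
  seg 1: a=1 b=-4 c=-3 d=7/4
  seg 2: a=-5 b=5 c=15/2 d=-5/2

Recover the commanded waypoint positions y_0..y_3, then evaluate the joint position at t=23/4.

y_0 = S_0(0) = a_0 = -5
y_1 = S_1(0) = a_1 = 1
y_2 = S_2(0) = a_2 = -5
y_3 = S_2(1) = 5
t_q=23/4 is in segment 2 (τ=3/4); S_2(τ)=245/128

y_0=-5 y_1=1 y_2=-5 y_3=5
S(23/4) = 245/128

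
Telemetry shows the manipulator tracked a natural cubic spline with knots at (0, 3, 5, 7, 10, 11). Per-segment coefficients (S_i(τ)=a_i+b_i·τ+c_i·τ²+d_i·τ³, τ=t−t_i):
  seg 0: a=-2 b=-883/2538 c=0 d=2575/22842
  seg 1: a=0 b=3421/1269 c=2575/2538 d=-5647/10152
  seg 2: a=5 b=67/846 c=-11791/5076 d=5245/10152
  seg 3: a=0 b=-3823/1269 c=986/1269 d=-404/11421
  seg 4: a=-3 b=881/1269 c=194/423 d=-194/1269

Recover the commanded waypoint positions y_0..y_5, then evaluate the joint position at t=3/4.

y_0 = S_0(0) = a_0 = -2
y_1 = S_1(0) = a_1 = 0
y_2 = S_2(0) = a_2 = 5
y_3 = S_3(0) = a_3 = 0
y_4 = S_4(0) = a_4 = -3
y_5 = S_4(1) = -2
t_q=3/4 is in segment 0 (τ=3/4); S_0(τ)=-39947/18048

y_0=-2 y_1=0 y_2=5 y_3=0 y_4=-3 y_5=-2
S(3/4) = -39947/18048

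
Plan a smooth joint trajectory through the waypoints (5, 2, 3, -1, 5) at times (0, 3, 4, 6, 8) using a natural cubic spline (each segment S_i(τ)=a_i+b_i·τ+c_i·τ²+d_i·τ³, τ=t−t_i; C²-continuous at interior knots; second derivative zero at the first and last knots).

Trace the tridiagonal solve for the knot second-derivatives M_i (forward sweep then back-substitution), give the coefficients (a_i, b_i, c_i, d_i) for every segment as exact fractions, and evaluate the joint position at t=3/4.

  seg 0: a=5 b=-355/172 c=0 d=61/516
  seg 1: a=2 b=97/86 c=183/172 d=-205/172
  seg 2: a=3 b=-55/172 c=-108/43 d=575/688
  seg 3: a=-1 b=-29/86 c=861/344 d=-287/688
S(3/4) = 38549/11008

Δ: Δ0=-1, Δ1=1, Δ2=-2, Δ3=3
row 1: diag=8, rhs=12; c'=1/8, d'=3/2
row 2: denom=6−1·1/8=47/8; d'=(-18−1·3/2)/(47/8)=-156/47
row 3: denom=8−2·16/47=344/47; d'=(30−2·-156/47)/(344/47)=861/172
back: M3=861/172
back: M2=-156/47−16/47·861/172=-216/43
back: M1=3/2−1/8·-216/43=183/86
M: M0=0, M1=183/86, M2=-216/43, M3=861/172, M4=0
seg 0: a=5, c=M0/2=0, d=(M1−M0)/(6·3)=61/516, b=Δ0−h0·(2M0+M1)/6=-355/172
seg 1: a=2, c=M1/2=183/172, d=(M2−M1)/(6·1)=-205/172, b=Δ1−h1·(2M1+M2)/6=97/86
seg 2: a=3, c=M2/2=-108/43, d=(M3−M2)/(6·2)=575/688, b=Δ2−h2·(2M2+M3)/6=-55/172
seg 3: a=-1, c=M3/2=861/344, d=(M4−M3)/(6·2)=-287/688, b=Δ3−h3·(2M3+M4)/6=-29/86
t_q=3/4 → seg 0, τ=3/4; S=5+-355/172·τ+0·τ²+61/516·τ³=38549/11008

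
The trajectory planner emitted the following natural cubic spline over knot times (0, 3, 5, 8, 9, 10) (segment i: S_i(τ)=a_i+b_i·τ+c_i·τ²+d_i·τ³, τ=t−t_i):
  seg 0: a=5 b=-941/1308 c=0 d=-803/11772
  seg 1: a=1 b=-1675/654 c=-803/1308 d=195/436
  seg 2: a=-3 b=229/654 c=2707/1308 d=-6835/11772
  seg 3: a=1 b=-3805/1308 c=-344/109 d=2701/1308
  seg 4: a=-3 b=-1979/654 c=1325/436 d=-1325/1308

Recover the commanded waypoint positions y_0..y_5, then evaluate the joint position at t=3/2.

y_0=5 y_1=1 y_2=-3 y_3=1 y_4=-3 y_5=-4
S(3/2) = 12873/3488

y_0 = S_0(0) = a_0 = 5
y_1 = S_1(0) = a_1 = 1
y_2 = S_2(0) = a_2 = -3
y_3 = S_3(0) = a_3 = 1
y_4 = S_4(0) = a_4 = -3
y_5 = S_4(1) = -4
t_q=3/2 is in segment 0 (τ=3/2); S_0(τ)=12873/3488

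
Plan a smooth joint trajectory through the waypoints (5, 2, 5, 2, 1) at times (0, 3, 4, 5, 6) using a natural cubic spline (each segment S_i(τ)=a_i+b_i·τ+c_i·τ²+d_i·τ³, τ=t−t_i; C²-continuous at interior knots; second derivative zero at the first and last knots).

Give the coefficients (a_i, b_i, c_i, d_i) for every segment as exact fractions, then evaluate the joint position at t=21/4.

  seg 0: a=5 b=-187/58 c=0 d=43/174
  seg 1: a=2 b=100/29 c=129/58 d=-155/58
  seg 2: a=5 b=-7/58 c=-168/29 d=169/58
  seg 3: a=2 b=-86/29 c=171/58 d=-57/58
S(21/4) = 5299/3712

Δ: Δ0=-1, Δ1=3, Δ2=-3, Δ3=-1
row 1: diag=8, rhs=24; c'=1/8, d'=3
row 2: denom=4−1·1/8=31/8; d'=(-36−1·3)/(31/8)=-312/31
row 3: denom=4−1·8/31=116/31; d'=(12−1·-312/31)/(116/31)=171/29
back: M3=171/29
back: M2=-312/31−8/31·171/29=-336/29
back: M1=3−1/8·-336/29=129/29
M: M0=0, M1=129/29, M2=-336/29, M3=171/29, M4=0
seg 0: a=5, c=M0/2=0, d=(M1−M0)/(6·3)=43/174, b=Δ0−h0·(2M0+M1)/6=-187/58
seg 1: a=2, c=M1/2=129/58, d=(M2−M1)/(6·1)=-155/58, b=Δ1−h1·(2M1+M2)/6=100/29
seg 2: a=5, c=M2/2=-168/29, d=(M3−M2)/(6·1)=169/58, b=Δ2−h2·(2M2+M3)/6=-7/58
seg 3: a=2, c=M3/2=171/58, d=(M4−M3)/(6·1)=-57/58, b=Δ3−h3·(2M3+M4)/6=-86/29
t_q=21/4 → seg 3, τ=1/4; S=2+-86/29·τ+171/58·τ²+-57/58·τ³=5299/3712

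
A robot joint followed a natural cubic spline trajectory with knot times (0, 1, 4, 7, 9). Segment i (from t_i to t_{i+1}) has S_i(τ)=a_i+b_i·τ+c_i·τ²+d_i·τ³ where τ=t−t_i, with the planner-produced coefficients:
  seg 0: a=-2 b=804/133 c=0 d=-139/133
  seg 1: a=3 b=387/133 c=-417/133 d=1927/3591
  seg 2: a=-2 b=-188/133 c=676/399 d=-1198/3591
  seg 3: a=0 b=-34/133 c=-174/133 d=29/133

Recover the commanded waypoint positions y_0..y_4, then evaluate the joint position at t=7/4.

y_0=-2 y_1=3 y_2=-2 y_3=0 y_4=-4
S(7/4) = 1633/448

y_0 = S_0(0) = a_0 = -2
y_1 = S_1(0) = a_1 = 3
y_2 = S_2(0) = a_2 = -2
y_3 = S_3(0) = a_3 = 0
y_4 = S_3(2) = -4
t_q=7/4 is in segment 1 (τ=3/4); S_1(τ)=1633/448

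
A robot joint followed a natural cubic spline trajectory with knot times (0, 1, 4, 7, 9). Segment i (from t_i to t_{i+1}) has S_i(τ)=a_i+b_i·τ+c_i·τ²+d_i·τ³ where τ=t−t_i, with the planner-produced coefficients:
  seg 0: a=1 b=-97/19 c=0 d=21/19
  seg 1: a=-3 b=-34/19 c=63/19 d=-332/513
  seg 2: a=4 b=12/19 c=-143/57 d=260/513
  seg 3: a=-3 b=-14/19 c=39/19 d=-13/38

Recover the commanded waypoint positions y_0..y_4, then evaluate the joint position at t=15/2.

y_0 = S_0(0) = a_0 = 1
y_1 = S_1(0) = a_1 = -3
y_2 = S_2(0) = a_2 = 4
y_3 = S_3(0) = a_3 = -3
y_4 = S_3(2) = 1
t_q=15/2 is in segment 3 (τ=1/2); S_3(τ)=-881/304

y_0=1 y_1=-3 y_2=4 y_3=-3 y_4=1
S(15/2) = -881/304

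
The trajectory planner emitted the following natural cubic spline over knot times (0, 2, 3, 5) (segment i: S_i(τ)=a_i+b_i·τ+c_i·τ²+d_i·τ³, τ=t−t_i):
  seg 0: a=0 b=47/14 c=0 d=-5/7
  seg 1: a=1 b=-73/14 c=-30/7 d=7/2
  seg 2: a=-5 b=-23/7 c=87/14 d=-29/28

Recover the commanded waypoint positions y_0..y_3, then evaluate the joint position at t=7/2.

y_0=0 y_1=1 y_2=-5 y_3=5
S(7/2) = -167/32

y_0 = S_0(0) = a_0 = 0
y_1 = S_1(0) = a_1 = 1
y_2 = S_2(0) = a_2 = -5
y_3 = S_2(2) = 5
t_q=7/2 is in segment 2 (τ=1/2); S_2(τ)=-167/32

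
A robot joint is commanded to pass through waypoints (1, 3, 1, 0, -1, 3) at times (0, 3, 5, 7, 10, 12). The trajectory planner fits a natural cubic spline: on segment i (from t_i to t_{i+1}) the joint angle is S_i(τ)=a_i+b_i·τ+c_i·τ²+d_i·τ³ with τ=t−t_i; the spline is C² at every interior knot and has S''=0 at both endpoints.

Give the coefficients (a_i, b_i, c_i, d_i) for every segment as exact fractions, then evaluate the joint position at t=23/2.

Δ: Δ0=2/3, Δ1=-1, Δ2=-1/2, Δ3=-1/3, Δ4=2
row 1: diag=10, rhs=-10; c'=1/5, d'=-1
row 2: denom=8−2·1/5=38/5; d'=(3−2·-1)/(38/5)=25/38
row 3: denom=10−2·5/19=180/19; d'=(1−2·25/38)/(180/19)=-1/30
row 4: denom=10−3·19/60=181/20; d'=(14−3·-1/30)/(181/20)=282/181
back: M4=282/181
back: M3=-1/30−19/60·282/181=-286/543
back: M2=25/38−5/19·-286/543=865/1086
back: M1=-1−1/5·865/1086=-1259/1086
M: M0=0, M1=-1259/1086, M2=865/1086, M3=-286/543, M4=282/181, M5=0
seg 0: a=1, c=M0/2=0, d=(M1−M0)/(6·3)=-1259/19548, b=Δ0−h0·(2M0+M1)/6=2707/2172
seg 1: a=3, c=M1/2=-1259/2172, d=(M2−M1)/(6·2)=59/362, b=Δ1−h1·(2M1+M2)/6=-535/1086
seg 2: a=1, c=M2/2=865/2172, d=(M3−M2)/(6·2)=-479/4344, b=Δ2−h2·(2M2+M3)/6=-929/1086
seg 3: a=0, c=M3/2=-143/543, d=(M4−M3)/(6·3)=566/4887, b=Δ3−h3·(2M3+M4)/6=-106/181
seg 4: a=-1, c=M4/2=141/181, d=(M5−M4)/(6·2)=-47/362, b=Δ4−h4·(2M4+M5)/6=174/181
t_q=23/2 → seg 4, τ=3/2; S=-1+174/181·τ+141/181·τ²+-47/362·τ³=5087/2896

  seg 0: a=1 b=2707/2172 c=0 d=-1259/19548
  seg 1: a=3 b=-535/1086 c=-1259/2172 d=59/362
  seg 2: a=1 b=-929/1086 c=865/2172 d=-479/4344
  seg 3: a=0 b=-106/181 c=-143/543 d=566/4887
  seg 4: a=-1 b=174/181 c=141/181 d=-47/362
S(23/2) = 5087/2896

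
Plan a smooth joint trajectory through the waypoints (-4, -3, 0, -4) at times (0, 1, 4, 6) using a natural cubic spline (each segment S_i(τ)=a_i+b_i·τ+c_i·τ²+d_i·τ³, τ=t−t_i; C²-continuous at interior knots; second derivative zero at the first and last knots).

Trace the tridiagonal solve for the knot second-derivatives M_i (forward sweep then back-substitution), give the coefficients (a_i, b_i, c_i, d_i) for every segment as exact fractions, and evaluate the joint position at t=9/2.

  seg 0: a=-4 b=62/71 c=0 d=9/71
  seg 1: a=-3 b=89/71 c=27/71 d=-11/71
  seg 2: a=0 b=-46/71 c=-72/71 d=12/71
S(9/2) = -79/142

Δ: Δ0=1, Δ1=1, Δ2=-2
row 1: diag=8, rhs=0; c'=3/8, d'=0
row 2: denom=10−3·3/8=71/8; d'=(-18−3·0)/(71/8)=-144/71
back: M2=-144/71
back: M1=0−3/8·-144/71=54/71
M: M0=0, M1=54/71, M2=-144/71, M3=0
seg 0: a=-4, c=M0/2=0, d=(M1−M0)/(6·1)=9/71, b=Δ0−h0·(2M0+M1)/6=62/71
seg 1: a=-3, c=M1/2=27/71, d=(M2−M1)/(6·3)=-11/71, b=Δ1−h1·(2M1+M2)/6=89/71
seg 2: a=0, c=M2/2=-72/71, d=(M3−M2)/(6·2)=12/71, b=Δ2−h2·(2M2+M3)/6=-46/71
t_q=9/2 → seg 2, τ=1/2; S=0+-46/71·τ+-72/71·τ²+12/71·τ³=-79/142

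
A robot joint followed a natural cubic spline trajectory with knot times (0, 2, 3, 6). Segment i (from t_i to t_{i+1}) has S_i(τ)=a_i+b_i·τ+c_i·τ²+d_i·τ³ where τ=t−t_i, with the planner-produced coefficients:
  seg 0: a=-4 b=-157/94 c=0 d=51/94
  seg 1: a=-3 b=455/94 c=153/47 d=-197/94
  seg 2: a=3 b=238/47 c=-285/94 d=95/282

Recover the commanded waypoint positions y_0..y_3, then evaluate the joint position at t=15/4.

y_0 = S_0(0) = a_0 = -4
y_1 = S_1(0) = a_1 = -3
y_2 = S_2(0) = a_2 = 3
y_3 = S_2(3) = 0
t_q=15/4 is in segment 2 (τ=3/4); S_2(τ)=31491/6016

y_0=-4 y_1=-3 y_2=3 y_3=0
S(15/4) = 31491/6016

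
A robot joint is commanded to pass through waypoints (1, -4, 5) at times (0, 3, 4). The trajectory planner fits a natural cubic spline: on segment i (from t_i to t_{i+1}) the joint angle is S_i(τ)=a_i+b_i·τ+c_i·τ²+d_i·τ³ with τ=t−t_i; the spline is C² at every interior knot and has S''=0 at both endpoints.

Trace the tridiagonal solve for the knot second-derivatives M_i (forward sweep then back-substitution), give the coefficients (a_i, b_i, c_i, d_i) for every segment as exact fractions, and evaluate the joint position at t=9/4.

  seg 0: a=1 b=-17/3 c=0 d=4/9
  seg 1: a=-4 b=19/3 c=4 d=-4/3
S(9/4) = -107/16

Δ: Δ0=-5/3, Δ1=9
row 1: diag=8, rhs=64; c'=1/8, d'=8
back: M1=8
M: M0=0, M1=8, M2=0
seg 0: a=1, c=M0/2=0, d=(M1−M0)/(6·3)=4/9, b=Δ0−h0·(2M0+M1)/6=-17/3
seg 1: a=-4, c=M1/2=4, d=(M2−M1)/(6·1)=-4/3, b=Δ1−h1·(2M1+M2)/6=19/3
t_q=9/4 → seg 0, τ=9/4; S=1+-17/3·τ+0·τ²+4/9·τ³=-107/16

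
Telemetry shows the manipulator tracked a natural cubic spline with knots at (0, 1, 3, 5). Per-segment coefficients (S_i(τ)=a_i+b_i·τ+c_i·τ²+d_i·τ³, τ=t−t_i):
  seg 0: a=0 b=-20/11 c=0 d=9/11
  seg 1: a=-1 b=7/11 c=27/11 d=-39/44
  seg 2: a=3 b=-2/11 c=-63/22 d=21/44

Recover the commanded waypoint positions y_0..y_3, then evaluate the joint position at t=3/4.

y_0 = S_0(0) = a_0 = 0
y_1 = S_1(0) = a_1 = -1
y_2 = S_2(0) = a_2 = 3
y_3 = S_2(2) = -5
t_q=3/4 is in segment 0 (τ=3/4); S_0(τ)=-717/704

y_0=0 y_1=-1 y_2=3 y_3=-5
S(3/4) = -717/704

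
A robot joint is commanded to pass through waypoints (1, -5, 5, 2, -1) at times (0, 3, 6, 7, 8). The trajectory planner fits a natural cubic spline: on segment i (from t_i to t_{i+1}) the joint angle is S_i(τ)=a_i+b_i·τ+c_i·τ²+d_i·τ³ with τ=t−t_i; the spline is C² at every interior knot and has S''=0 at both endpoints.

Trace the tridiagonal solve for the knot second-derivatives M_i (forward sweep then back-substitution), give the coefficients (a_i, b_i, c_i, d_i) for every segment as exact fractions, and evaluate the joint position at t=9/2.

  seg 0: a=1 b=-349/84 c=0 d=181/756
  seg 1: a=-5 b=97/42 c=181/84 d=-457/756
  seg 2: a=5 b=-13/12 c=-23/7 d=115/84
  seg 3: a=2 b=-149/42 c=23/28 d=-23/84
S(9/2) = 285/224

Δ: Δ0=-2, Δ1=10/3, Δ2=-3, Δ3=-3
row 1: diag=12, rhs=32; c'=1/4, d'=8/3
row 2: denom=8−3·1/4=29/4; d'=(-38−3·8/3)/(29/4)=-184/29
row 3: denom=4−1·4/29=112/29; d'=(0−1·-184/29)/(112/29)=23/14
back: M3=23/14
back: M2=-184/29−4/29·23/14=-46/7
back: M1=8/3−1/4·-46/7=181/42
M: M0=0, M1=181/42, M2=-46/7, M3=23/14, M4=0
seg 0: a=1, c=M0/2=0, d=(M1−M0)/(6·3)=181/756, b=Δ0−h0·(2M0+M1)/6=-349/84
seg 1: a=-5, c=M1/2=181/84, d=(M2−M1)/(6·3)=-457/756, b=Δ1−h1·(2M1+M2)/6=97/42
seg 2: a=5, c=M2/2=-23/7, d=(M3−M2)/(6·1)=115/84, b=Δ2−h2·(2M2+M3)/6=-13/12
seg 3: a=2, c=M3/2=23/28, d=(M4−M3)/(6·1)=-23/84, b=Δ3−h3·(2M3+M4)/6=-149/42
t_q=9/2 → seg 1, τ=3/2; S=-5+97/42·τ+181/84·τ²+-457/756·τ³=285/224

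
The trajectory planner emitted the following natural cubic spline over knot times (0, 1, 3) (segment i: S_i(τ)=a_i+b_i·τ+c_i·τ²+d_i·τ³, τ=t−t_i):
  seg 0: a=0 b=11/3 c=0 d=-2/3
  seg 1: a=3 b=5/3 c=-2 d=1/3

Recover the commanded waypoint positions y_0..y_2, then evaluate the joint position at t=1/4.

y_0 = S_0(0) = a_0 = 0
y_1 = S_1(0) = a_1 = 3
y_2 = S_1(2) = 1
t_q=1/4 is in segment 0 (τ=1/4); S_0(τ)=29/32

y_0=0 y_1=3 y_2=1
S(1/4) = 29/32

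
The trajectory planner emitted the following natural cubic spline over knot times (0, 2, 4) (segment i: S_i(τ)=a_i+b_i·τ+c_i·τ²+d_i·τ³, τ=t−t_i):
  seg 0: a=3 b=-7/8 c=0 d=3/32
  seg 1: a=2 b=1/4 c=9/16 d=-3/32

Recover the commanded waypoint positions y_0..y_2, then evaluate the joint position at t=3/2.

y_0=3 y_1=2 y_2=4
S(3/2) = 513/256

y_0 = S_0(0) = a_0 = 3
y_1 = S_1(0) = a_1 = 2
y_2 = S_1(2) = 4
t_q=3/2 is in segment 0 (τ=3/2); S_0(τ)=513/256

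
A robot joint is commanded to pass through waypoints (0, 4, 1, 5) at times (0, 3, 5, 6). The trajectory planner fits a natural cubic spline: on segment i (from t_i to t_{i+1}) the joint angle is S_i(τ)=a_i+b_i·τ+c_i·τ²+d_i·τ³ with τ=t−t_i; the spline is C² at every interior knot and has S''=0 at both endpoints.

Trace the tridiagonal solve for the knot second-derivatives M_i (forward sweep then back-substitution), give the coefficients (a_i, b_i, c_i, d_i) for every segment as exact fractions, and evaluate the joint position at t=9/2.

  seg 0: a=0 b=17/6 c=0 d=-1/6
  seg 1: a=4 b=-5/3 c=-3/2 d=19/24
  seg 2: a=1 b=11/6 c=13/4 d=-13/12
S(9/2) = 51/64

Δ: Δ0=4/3, Δ1=-3/2, Δ2=4
row 1: diag=10, rhs=-17; c'=1/5, d'=-17/10
row 2: denom=6−2·1/5=28/5; d'=(33−2·-17/10)/(28/5)=13/2
back: M2=13/2
back: M1=-17/10−1/5·13/2=-3
M: M0=0, M1=-3, M2=13/2, M3=0
seg 0: a=0, c=M0/2=0, d=(M1−M0)/(6·3)=-1/6, b=Δ0−h0·(2M0+M1)/6=17/6
seg 1: a=4, c=M1/2=-3/2, d=(M2−M1)/(6·2)=19/24, b=Δ1−h1·(2M1+M2)/6=-5/3
seg 2: a=1, c=M2/2=13/4, d=(M3−M2)/(6·1)=-13/12, b=Δ2−h2·(2M2+M3)/6=11/6
t_q=9/2 → seg 1, τ=3/2; S=4+-5/3·τ+-3/2·τ²+19/24·τ³=51/64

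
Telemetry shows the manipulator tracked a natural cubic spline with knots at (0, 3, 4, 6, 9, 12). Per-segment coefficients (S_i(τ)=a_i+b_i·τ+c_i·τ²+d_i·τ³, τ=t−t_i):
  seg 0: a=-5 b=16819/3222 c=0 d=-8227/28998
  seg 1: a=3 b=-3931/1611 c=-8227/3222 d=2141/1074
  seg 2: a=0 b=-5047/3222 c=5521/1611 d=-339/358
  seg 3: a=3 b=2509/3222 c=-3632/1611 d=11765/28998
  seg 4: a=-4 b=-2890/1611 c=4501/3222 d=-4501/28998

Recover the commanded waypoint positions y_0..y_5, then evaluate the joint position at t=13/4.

y_0 = S_0(0) = a_0 = -5
y_1 = S_1(0) = a_1 = 3
y_2 = S_2(0) = a_2 = 0
y_3 = S_3(0) = a_3 = 3
y_4 = S_4(0) = a_4 = -4
y_5 = S_4(3) = -1
t_q=13/4 is in segment 1 (τ=1/4); S_1(τ)=155449/68736

y_0=-5 y_1=3 y_2=0 y_3=3 y_4=-4 y_5=-1
S(13/4) = 155449/68736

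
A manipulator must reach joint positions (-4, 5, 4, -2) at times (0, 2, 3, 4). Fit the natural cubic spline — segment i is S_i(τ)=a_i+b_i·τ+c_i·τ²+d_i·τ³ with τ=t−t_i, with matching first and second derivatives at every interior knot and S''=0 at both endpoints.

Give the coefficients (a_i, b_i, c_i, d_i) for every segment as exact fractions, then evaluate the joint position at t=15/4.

Δ: Δ0=9/2, Δ1=-1, Δ2=-6
row 1: diag=6, rhs=-33; c'=1/6, d'=-11/2
row 2: denom=4−1·1/6=23/6; d'=(-30−1·-11/2)/(23/6)=-147/23
back: M2=-147/23
back: M1=-11/2−1/6·-147/23=-102/23
M: M0=0, M1=-102/23, M2=-147/23, M3=0
seg 0: a=-4, c=M0/2=0, d=(M1−M0)/(6·2)=-17/46, b=Δ0−h0·(2M0+M1)/6=275/46
seg 1: a=5, c=M1/2=-51/23, d=(M2−M1)/(6·1)=-15/46, b=Δ1−h1·(2M1+M2)/6=71/46
seg 2: a=4, c=M2/2=-147/46, d=(M3−M2)/(6·1)=49/46, b=Δ2−h2·(2M2+M3)/6=-89/23
t_q=15/4 → seg 2, τ=3/4; S=4+-89/23·τ+-147/46·τ²+49/46·τ³=-737/2944

  seg 0: a=-4 b=275/46 c=0 d=-17/46
  seg 1: a=5 b=71/46 c=-51/23 d=-15/46
  seg 2: a=4 b=-89/23 c=-147/46 d=49/46
S(15/4) = -737/2944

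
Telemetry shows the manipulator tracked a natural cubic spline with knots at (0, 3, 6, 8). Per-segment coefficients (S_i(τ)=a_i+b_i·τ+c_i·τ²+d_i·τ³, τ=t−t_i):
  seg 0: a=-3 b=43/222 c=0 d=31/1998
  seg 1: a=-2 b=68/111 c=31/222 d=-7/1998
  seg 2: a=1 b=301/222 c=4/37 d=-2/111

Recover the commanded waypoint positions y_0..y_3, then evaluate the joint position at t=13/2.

y_0=-3 y_1=-2 y_2=1 y_3=4
S(13/2) = 63/37

y_0 = S_0(0) = a_0 = -3
y_1 = S_1(0) = a_1 = -2
y_2 = S_2(0) = a_2 = 1
y_3 = S_2(2) = 4
t_q=13/2 is in segment 2 (τ=1/2); S_2(τ)=63/37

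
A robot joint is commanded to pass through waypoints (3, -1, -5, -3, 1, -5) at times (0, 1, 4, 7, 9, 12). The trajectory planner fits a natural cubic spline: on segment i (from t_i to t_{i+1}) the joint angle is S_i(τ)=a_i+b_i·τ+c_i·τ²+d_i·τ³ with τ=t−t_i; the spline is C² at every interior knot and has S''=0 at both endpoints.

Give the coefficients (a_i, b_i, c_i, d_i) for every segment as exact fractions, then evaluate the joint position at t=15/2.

  seg 0: a=3 b=-229/53 c=0 d=17/53
  seg 1: a=-1 b=-178/53 c=51/53 d=-137/1431
  seg 2: a=-5 b=-9/53 c=16/159 d=85/1431
  seg 3: a=-3 b=108/53 c=101/159 d=-52/159
  seg 4: a=1 b=104/159 c=-211/159 d=211/1431
S(15/2) = -395/212

Δ: Δ0=-4, Δ1=-4/3, Δ2=2/3, Δ3=2, Δ4=-2
row 1: diag=8, rhs=16; c'=3/8, d'=2
row 2: denom=12−3·3/8=87/8; d'=(12−3·2)/(87/8)=16/29
row 3: denom=10−3·8/29=266/29; d'=(8−3·16/29)/(266/29)=92/133
row 4: denom=10−2·29/133=1272/133; d'=(-24−2·92/133)/(1272/133)=-422/159
back: M4=-422/159
back: M3=92/133−29/133·-422/159=202/159
back: M2=16/29−8/29·202/159=32/159
back: M1=2−3/8·32/159=102/53
M: M0=0, M1=102/53, M2=32/159, M3=202/159, M4=-422/159, M5=0
seg 0: a=3, c=M0/2=0, d=(M1−M0)/(6·1)=17/53, b=Δ0−h0·(2M0+M1)/6=-229/53
seg 1: a=-1, c=M1/2=51/53, d=(M2−M1)/(6·3)=-137/1431, b=Δ1−h1·(2M1+M2)/6=-178/53
seg 2: a=-5, c=M2/2=16/159, d=(M3−M2)/(6·3)=85/1431, b=Δ2−h2·(2M2+M3)/6=-9/53
seg 3: a=-3, c=M3/2=101/159, d=(M4−M3)/(6·2)=-52/159, b=Δ3−h3·(2M3+M4)/6=108/53
seg 4: a=1, c=M4/2=-211/159, d=(M5−M4)/(6·3)=211/1431, b=Δ4−h4·(2M4+M5)/6=104/159
t_q=15/2 → seg 3, τ=1/2; S=-3+108/53·τ+101/159·τ²+-52/159·τ³=-395/212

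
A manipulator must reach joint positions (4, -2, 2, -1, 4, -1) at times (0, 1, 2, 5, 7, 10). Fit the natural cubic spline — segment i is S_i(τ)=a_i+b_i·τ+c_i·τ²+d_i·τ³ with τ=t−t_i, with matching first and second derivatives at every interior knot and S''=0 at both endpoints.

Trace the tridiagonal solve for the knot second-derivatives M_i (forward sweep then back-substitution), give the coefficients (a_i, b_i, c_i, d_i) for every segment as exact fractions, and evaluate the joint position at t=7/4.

  seg 0: a=4 b=-11543/1308 c=0 d=3695/1308
  seg 1: a=-2 b=-229/654 c=3695/436 d=-5395/1308
  seg 2: a=2 b=5527/1308 c=-425/109 d=8465/11772
  seg 3: a=-1 b=161/654 c=3365/1308 d=-1891/2616
  seg 4: a=4 b=203/109 c=-577/327 d=577/2943
S(7/4) = 21329/27904

Δ: Δ0=-6, Δ1=4, Δ2=-1, Δ3=5/2, Δ4=-5/3
row 1: diag=4, rhs=60; c'=1/4, d'=15
row 2: denom=8−1·1/4=31/4; d'=(-30−1·15)/(31/4)=-180/31
row 3: denom=10−3·12/31=274/31; d'=(21−3·-180/31)/(274/31)=1191/274
row 4: denom=10−2·31/137=1308/137; d'=(-25−2·1191/274)/(1308/137)=-1154/327
back: M4=-1154/327
back: M3=1191/274−31/137·-1154/327=3365/654
back: M2=-180/31−12/31·3365/654=-850/109
back: M1=15−1/4·-850/109=3695/218
M: M0=0, M1=3695/218, M2=-850/109, M3=3365/654, M4=-1154/327, M5=0
seg 0: a=4, c=M0/2=0, d=(M1−M0)/(6·1)=3695/1308, b=Δ0−h0·(2M0+M1)/6=-11543/1308
seg 1: a=-2, c=M1/2=3695/436, d=(M2−M1)/(6·1)=-5395/1308, b=Δ1−h1·(2M1+M2)/6=-229/654
seg 2: a=2, c=M2/2=-425/109, d=(M3−M2)/(6·3)=8465/11772, b=Δ2−h2·(2M2+M3)/6=5527/1308
seg 3: a=-1, c=M3/2=3365/1308, d=(M4−M3)/(6·2)=-1891/2616, b=Δ3−h3·(2M3+M4)/6=161/654
seg 4: a=4, c=M4/2=-577/327, d=(M5−M4)/(6·3)=577/2943, b=Δ4−h4·(2M4+M5)/6=203/109
t_q=7/4 → seg 1, τ=3/4; S=-2+-229/654·τ+3695/436·τ²+-5395/1308·τ³=21329/27904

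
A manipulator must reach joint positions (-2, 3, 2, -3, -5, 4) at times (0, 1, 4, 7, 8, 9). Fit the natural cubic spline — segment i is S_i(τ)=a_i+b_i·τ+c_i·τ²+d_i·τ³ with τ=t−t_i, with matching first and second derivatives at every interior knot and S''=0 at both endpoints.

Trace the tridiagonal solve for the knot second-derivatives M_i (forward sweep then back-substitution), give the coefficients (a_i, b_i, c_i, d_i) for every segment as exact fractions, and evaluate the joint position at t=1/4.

  seg 0: a=-2 b=4608/803 c=0 d=-593/803
  seg 1: a=3 b=2829/803 c=-1779/803 d=611/1971
  seg 2: a=2 b=-1124/803 c=1384/2409 d=-4795/21681
  seg 3: a=-3 b=-3151/803 c=-1137/803 d=2682/803
  seg 4: a=-5 b=2621/803 c=6909/803 d=-2303/803
S(1/4) = -29649/51392

Δ: Δ0=5, Δ1=-1/3, Δ2=-5/3, Δ3=-2, Δ4=9
row 1: diag=8, rhs=-32; c'=3/8, d'=-4
row 2: denom=12−3·3/8=87/8; d'=(-8−3·-4)/(87/8)=32/87
row 3: denom=8−3·8/29=208/29; d'=(-2−3·32/87)/(208/29)=-45/104
row 4: denom=4−1·29/208=803/208; d'=(66−1·-45/104)/(803/208)=13818/803
back: M4=13818/803
back: M3=-45/104−29/208·13818/803=-2274/803
back: M2=32/87−8/29·-2274/803=2768/2409
back: M1=-4−3/8·2768/2409=-3558/803
M: M0=0, M1=-3558/803, M2=2768/2409, M3=-2274/803, M4=13818/803, M5=0
seg 0: a=-2, c=M0/2=0, d=(M1−M0)/(6·1)=-593/803, b=Δ0−h0·(2M0+M1)/6=4608/803
seg 1: a=3, c=M1/2=-1779/803, d=(M2−M1)/(6·3)=611/1971, b=Δ1−h1·(2M1+M2)/6=2829/803
seg 2: a=2, c=M2/2=1384/2409, d=(M3−M2)/(6·3)=-4795/21681, b=Δ2−h2·(2M2+M3)/6=-1124/803
seg 3: a=-3, c=M3/2=-1137/803, d=(M4−M3)/(6·1)=2682/803, b=Δ3−h3·(2M3+M4)/6=-3151/803
seg 4: a=-5, c=M4/2=6909/803, d=(M5−M4)/(6·1)=-2303/803, b=Δ4−h4·(2M4+M5)/6=2621/803
t_q=1/4 → seg 0, τ=1/4; S=-2+4608/803·τ+0·τ²+-593/803·τ³=-29649/51392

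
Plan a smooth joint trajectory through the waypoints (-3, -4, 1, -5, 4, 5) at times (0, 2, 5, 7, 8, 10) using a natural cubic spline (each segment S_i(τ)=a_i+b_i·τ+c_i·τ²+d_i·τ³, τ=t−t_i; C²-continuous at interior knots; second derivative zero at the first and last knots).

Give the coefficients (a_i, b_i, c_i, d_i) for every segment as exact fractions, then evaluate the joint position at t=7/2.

Δ: Δ0=-1/2, Δ1=5/3, Δ2=-3, Δ3=9, Δ4=1/2
row 1: diag=10, rhs=13; c'=3/10, d'=13/10
row 2: denom=10−3·3/10=91/10; d'=(-28−3·13/10)/(91/10)=-319/91
row 3: denom=6−2·20/91=506/91; d'=(72−2·-319/91)/(506/91)=3595/253
row 4: denom=6−1·91/506=2945/506; d'=(-51−1·3595/253)/(2945/506)=-32996/2945
back: M4=-32996/2945
back: M3=3595/253−91/506·-32996/2945=47781/2945
back: M2=-319/91−20/91·47781/2945=-4165/589
back: M1=13/10−3/10·-4165/589=10076/2945
M: M0=0, M1=10076/2945, M2=-4165/589, M3=47781/2945, M4=-32996/2945, M5=0
seg 0: a=-3, c=M0/2=0, d=(M1−M0)/(6·2)=2519/8835, b=Δ0−h0·(2M0+M1)/6=-28987/17670
seg 1: a=-4, c=M1/2=5038/2945, d=(M2−M1)/(6·3)=-30901/53010, b=Δ1−h1·(2M1+M2)/6=31469/17670
seg 2: a=1, c=M2/2=-4165/1178, d=(M3−M2)/(6·2)=34303/17670, b=Δ2−h2·(2M2+M3)/6=-32636/8835
seg 3: a=-5, c=M3/2=47781/5890, d=(M4−M3)/(6·1)=-80777/17670, b=Δ3−h3·(2M3+M4)/6=48232/8835
seg 4: a=4, c=M4/2=-16498/2945, d=(M5−M4)/(6·2)=8249/8835, b=Δ4−h4·(2M4+M5)/6=140819/17670
t_q=7/2 → seg 1, τ=3/2; S=-4+31469/17670·τ+5038/2945·τ²+-30901/53010·τ³=26061/47120

  seg 0: a=-3 b=-28987/17670 c=0 d=2519/8835
  seg 1: a=-4 b=31469/17670 c=5038/2945 d=-30901/53010
  seg 2: a=1 b=-32636/8835 c=-4165/1178 d=34303/17670
  seg 3: a=-5 b=48232/8835 c=47781/5890 d=-80777/17670
  seg 4: a=4 b=140819/17670 c=-16498/2945 d=8249/8835
S(7/2) = 26061/47120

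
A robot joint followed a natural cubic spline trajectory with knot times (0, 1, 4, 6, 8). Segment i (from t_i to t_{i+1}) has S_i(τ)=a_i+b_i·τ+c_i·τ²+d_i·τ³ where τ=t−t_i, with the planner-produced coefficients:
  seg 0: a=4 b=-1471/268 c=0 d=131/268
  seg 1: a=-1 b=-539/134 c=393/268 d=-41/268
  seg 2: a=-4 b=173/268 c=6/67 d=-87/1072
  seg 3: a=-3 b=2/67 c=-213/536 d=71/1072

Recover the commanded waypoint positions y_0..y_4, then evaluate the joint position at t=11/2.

y_0=4 y_1=-1 y_2=-4 y_3=-3 y_4=-4
S(11/2) = -26621/8576

y_0 = S_0(0) = a_0 = 4
y_1 = S_1(0) = a_1 = -1
y_2 = S_2(0) = a_2 = -4
y_3 = S_3(0) = a_3 = -3
y_4 = S_3(2) = -4
t_q=11/2 is in segment 2 (τ=3/2); S_2(τ)=-26621/8576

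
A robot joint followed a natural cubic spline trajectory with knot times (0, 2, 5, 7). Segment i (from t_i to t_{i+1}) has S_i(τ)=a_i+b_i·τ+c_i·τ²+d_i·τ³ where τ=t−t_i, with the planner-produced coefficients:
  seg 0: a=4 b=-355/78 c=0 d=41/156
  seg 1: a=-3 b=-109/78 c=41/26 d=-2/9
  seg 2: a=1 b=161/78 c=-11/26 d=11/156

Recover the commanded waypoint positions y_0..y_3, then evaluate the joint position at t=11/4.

y_0=4 y_1=-3 y_2=1 y_3=4
S(11/4) = -677/208

y_0 = S_0(0) = a_0 = 4
y_1 = S_1(0) = a_1 = -3
y_2 = S_2(0) = a_2 = 1
y_3 = S_2(2) = 4
t_q=11/4 is in segment 1 (τ=3/4); S_1(τ)=-677/208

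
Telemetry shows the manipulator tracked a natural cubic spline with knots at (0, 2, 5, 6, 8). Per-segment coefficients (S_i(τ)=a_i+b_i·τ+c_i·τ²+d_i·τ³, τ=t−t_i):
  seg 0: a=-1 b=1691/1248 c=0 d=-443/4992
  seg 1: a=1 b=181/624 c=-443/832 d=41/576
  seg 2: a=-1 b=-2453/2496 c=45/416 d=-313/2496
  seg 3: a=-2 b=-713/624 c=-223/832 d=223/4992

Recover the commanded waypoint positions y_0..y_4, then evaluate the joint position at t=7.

y_0=-1 y_1=1 y_2=-1 y_3=-2 y_4=-5
S(7) = -5601/1664

y_0 = S_0(0) = a_0 = -1
y_1 = S_1(0) = a_1 = 1
y_2 = S_2(0) = a_2 = -1
y_3 = S_3(0) = a_3 = -2
y_4 = S_3(2) = -5
t_q=7 is in segment 3 (τ=1); S_3(τ)=-5601/1664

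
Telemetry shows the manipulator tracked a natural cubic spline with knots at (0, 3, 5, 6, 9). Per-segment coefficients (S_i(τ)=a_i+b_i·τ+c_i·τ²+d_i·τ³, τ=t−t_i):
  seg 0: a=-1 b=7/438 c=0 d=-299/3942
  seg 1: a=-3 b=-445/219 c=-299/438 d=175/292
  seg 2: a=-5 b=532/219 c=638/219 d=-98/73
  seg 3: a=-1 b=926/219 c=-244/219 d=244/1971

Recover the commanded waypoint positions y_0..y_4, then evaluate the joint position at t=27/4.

y_0=-1 y_1=-3 y_2=-5 y_3=-1 y_4=5
S(27/4) = 1865/1168

y_0 = S_0(0) = a_0 = -1
y_1 = S_1(0) = a_1 = -3
y_2 = S_2(0) = a_2 = -5
y_3 = S_3(0) = a_3 = -1
y_4 = S_3(3) = 5
t_q=27/4 is in segment 3 (τ=3/4); S_3(τ)=1865/1168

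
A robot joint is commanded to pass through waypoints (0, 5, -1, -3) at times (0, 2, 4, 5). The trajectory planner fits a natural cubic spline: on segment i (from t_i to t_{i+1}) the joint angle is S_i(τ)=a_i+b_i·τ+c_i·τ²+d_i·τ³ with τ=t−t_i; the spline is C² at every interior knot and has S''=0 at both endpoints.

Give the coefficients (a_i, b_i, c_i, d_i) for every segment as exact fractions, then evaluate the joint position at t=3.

  seg 0: a=0 b=45/11 c=0 d=-35/88
  seg 1: a=5 b=-15/22 c=-105/44 d=27/44
  seg 2: a=-1 b=-63/22 c=57/44 d=-19/44
S(3) = 28/11

Δ: Δ0=5/2, Δ1=-3, Δ2=-2
row 1: diag=8, rhs=-33; c'=1/4, d'=-33/8
row 2: denom=6−2·1/4=11/2; d'=(6−2·-33/8)/(11/2)=57/22
back: M2=57/22
back: M1=-33/8−1/4·57/22=-105/22
M: M0=0, M1=-105/22, M2=57/22, M3=0
seg 0: a=0, c=M0/2=0, d=(M1−M0)/(6·2)=-35/88, b=Δ0−h0·(2M0+M1)/6=45/11
seg 1: a=5, c=M1/2=-105/44, d=(M2−M1)/(6·2)=27/44, b=Δ1−h1·(2M1+M2)/6=-15/22
seg 2: a=-1, c=M2/2=57/44, d=(M3−M2)/(6·1)=-19/44, b=Δ2−h2·(2M2+M3)/6=-63/22
t_q=3 → seg 1, τ=1; S=5+-15/22·τ+-105/44·τ²+27/44·τ³=28/11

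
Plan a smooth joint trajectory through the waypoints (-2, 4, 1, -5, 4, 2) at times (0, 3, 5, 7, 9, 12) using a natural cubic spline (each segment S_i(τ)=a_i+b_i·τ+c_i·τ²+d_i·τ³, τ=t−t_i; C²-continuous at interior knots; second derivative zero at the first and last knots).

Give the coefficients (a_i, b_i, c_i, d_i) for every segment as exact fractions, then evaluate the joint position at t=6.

Δ: Δ0=2, Δ1=-3/2, Δ2=-3, Δ3=9/2, Δ4=-2/3
row 1: diag=10, rhs=-21; c'=1/5, d'=-21/10
row 2: denom=8−2·1/5=38/5; d'=(-9−2·-21/10)/(38/5)=-12/19
row 3: denom=8−2·5/19=142/19; d'=(45−2·-12/19)/(142/19)=879/142
row 4: denom=10−2·19/71=672/71; d'=(-31−2·879/142)/(672/71)=-55/12
back: M4=-55/12
back: M3=879/142−19/71·-55/12=89/12
back: M2=-12/19−5/19·89/12=-31/12
back: M1=-21/10−1/5·-31/12=-19/12
M: M0=0, M1=-19/12, M2=-31/12, M3=89/12, M4=-55/12, M5=0
seg 0: a=-2, c=M0/2=0, d=(M1−M0)/(6·3)=-19/216, b=Δ0−h0·(2M0+M1)/6=67/24
seg 1: a=4, c=M1/2=-19/24, d=(M2−M1)/(6·2)=-1/12, b=Δ1−h1·(2M1+M2)/6=5/12
seg 2: a=1, c=M2/2=-31/24, d=(M3−M2)/(6·2)=5/6, b=Δ2−h2·(2M2+M3)/6=-15/4
seg 3: a=-5, c=M3/2=89/24, d=(M4−M3)/(6·2)=-1, b=Δ3−h3·(2M3+M4)/6=13/12
seg 4: a=4, c=M4/2=-55/24, d=(M5−M4)/(6·3)=55/216, b=Δ4−h4·(2M4+M5)/6=47/12
t_q=6 → seg 2, τ=1; S=1+-15/4·τ+-31/24·τ²+5/6·τ³=-77/24

  seg 0: a=-2 b=67/24 c=0 d=-19/216
  seg 1: a=4 b=5/12 c=-19/24 d=-1/12
  seg 2: a=1 b=-15/4 c=-31/24 d=5/6
  seg 3: a=-5 b=13/12 c=89/24 d=-1
  seg 4: a=4 b=47/12 c=-55/24 d=55/216
S(6) = -77/24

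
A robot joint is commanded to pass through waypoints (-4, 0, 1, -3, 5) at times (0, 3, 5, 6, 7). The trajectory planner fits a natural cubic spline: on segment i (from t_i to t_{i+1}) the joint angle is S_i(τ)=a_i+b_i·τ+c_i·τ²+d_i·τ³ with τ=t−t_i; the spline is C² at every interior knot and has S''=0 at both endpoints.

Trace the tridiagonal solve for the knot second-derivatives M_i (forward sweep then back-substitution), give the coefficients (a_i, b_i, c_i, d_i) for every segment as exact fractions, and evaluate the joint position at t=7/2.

  seg 0: a=-4 b=977/1284 c=0 d=245/3852
  seg 1: a=0 b=1591/642 c=245/428 d=-2005/2568
  seg 2: a=1 b=-1477/321 c=-440/107 d=1513/321
  seg 3: a=-3 b=422/321 c=1073/107 d=-1073/321
S(7/2) = 8797/6848

Δ: Δ0=4/3, Δ1=1/2, Δ2=-4, Δ3=8
row 1: diag=10, rhs=-5; c'=1/5, d'=-1/2
row 2: denom=6−2·1/5=28/5; d'=(-27−2·-1/2)/(28/5)=-65/14
row 3: denom=4−1·5/28=107/28; d'=(72−1·-65/14)/(107/28)=2146/107
back: M3=2146/107
back: M2=-65/14−5/28·2146/107=-880/107
back: M1=-1/2−1/5·-880/107=245/214
M: M0=0, M1=245/214, M2=-880/107, M3=2146/107, M4=0
seg 0: a=-4, c=M0/2=0, d=(M1−M0)/(6·3)=245/3852, b=Δ0−h0·(2M0+M1)/6=977/1284
seg 1: a=0, c=M1/2=245/428, d=(M2−M1)/(6·2)=-2005/2568, b=Δ1−h1·(2M1+M2)/6=1591/642
seg 2: a=1, c=M2/2=-440/107, d=(M3−M2)/(6·1)=1513/321, b=Δ2−h2·(2M2+M3)/6=-1477/321
seg 3: a=-3, c=M3/2=1073/107, d=(M4−M3)/(6·1)=-1073/321, b=Δ3−h3·(2M3+M4)/6=422/321
t_q=7/2 → seg 1, τ=1/2; S=0+1591/642·τ+245/428·τ²+-2005/2568·τ³=8797/6848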